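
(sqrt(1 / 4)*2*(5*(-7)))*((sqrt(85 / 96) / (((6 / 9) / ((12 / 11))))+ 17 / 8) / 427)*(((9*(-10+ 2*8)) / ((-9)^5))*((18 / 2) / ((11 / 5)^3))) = 625*sqrt(510) / 144682362+ 10625 / 78917652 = 0.00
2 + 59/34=127/34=3.74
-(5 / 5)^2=-1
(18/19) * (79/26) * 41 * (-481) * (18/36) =-1078587/38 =-28383.87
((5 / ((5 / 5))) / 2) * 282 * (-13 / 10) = -1833 / 2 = -916.50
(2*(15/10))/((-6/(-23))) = 11.50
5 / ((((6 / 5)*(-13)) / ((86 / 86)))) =-25 / 78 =-0.32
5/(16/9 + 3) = 45/43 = 1.05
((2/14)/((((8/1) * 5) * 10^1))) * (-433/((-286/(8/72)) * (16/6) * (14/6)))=433/44844800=0.00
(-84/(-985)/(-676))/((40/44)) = -231/1664650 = -0.00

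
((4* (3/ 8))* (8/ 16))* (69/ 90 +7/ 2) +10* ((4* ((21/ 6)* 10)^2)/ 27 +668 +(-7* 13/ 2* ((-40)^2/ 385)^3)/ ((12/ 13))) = -236679476192/ 8804565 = -26881.45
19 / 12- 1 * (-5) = 79 / 12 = 6.58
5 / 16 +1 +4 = 85 / 16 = 5.31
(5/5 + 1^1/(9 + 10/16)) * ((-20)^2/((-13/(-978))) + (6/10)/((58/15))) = 1928625945/58058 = 33218.95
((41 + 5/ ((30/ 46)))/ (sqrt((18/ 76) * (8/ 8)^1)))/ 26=73 * sqrt(38)/ 117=3.85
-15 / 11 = -1.36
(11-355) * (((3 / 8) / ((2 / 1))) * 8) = -516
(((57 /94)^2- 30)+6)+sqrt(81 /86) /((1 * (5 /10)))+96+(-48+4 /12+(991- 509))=9 * sqrt(86) /43+13431631 /26508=508.64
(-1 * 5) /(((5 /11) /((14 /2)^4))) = -26411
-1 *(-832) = 832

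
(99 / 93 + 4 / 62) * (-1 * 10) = -350 / 31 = -11.29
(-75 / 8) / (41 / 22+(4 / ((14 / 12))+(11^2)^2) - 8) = -5775 / 9017188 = -0.00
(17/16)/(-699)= -17/11184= -0.00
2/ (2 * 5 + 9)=2/ 19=0.11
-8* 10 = -80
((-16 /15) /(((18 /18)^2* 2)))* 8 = -64 /15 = -4.27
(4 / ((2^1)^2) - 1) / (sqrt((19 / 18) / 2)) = 0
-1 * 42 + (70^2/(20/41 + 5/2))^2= 2689558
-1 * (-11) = 11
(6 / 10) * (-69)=-207 / 5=-41.40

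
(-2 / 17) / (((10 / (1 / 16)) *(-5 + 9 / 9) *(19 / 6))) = 3 / 51680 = 0.00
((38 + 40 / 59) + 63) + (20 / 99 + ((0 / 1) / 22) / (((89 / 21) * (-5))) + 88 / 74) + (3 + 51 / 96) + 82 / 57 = 14196234143 / 131399136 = 108.04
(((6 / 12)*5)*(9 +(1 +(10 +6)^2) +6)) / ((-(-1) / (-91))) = -61880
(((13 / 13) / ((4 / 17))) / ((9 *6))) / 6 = 0.01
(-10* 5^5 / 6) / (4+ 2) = -15625 / 18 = -868.06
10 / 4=5 / 2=2.50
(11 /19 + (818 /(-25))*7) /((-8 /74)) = 4015203 /1900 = 2113.26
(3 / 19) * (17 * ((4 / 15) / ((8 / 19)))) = 17 / 10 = 1.70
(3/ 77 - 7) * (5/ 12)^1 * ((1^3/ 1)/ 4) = -335/ 462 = -0.73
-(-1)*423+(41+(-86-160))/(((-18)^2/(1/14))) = 1918523/4536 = 422.95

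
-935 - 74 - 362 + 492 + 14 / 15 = -13171 / 15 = -878.07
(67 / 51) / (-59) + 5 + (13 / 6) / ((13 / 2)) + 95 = 100612 / 1003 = 100.31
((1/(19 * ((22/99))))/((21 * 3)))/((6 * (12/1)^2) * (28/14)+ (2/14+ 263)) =1/529644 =0.00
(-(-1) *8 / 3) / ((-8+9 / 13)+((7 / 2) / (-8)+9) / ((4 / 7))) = 6656 / 19161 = 0.35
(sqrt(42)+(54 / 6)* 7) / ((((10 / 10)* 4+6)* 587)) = sqrt(42) / 5870+63 / 5870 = 0.01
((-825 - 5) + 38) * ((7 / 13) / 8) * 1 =-693 / 13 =-53.31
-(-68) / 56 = 17 / 14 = 1.21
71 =71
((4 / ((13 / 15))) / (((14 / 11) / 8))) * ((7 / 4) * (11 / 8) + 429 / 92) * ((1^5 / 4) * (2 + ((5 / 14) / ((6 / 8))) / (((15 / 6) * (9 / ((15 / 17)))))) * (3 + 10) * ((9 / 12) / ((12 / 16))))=13449755 / 9996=1345.51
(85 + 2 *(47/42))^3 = 6148602368/9261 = 663924.24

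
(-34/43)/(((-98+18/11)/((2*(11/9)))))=2057/102555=0.02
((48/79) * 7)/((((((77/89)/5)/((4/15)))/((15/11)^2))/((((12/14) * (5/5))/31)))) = 7689600/22817333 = 0.34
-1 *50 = -50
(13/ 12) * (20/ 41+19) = 10387/ 492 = 21.11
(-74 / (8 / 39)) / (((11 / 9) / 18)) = -116883 / 22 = -5312.86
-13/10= -1.30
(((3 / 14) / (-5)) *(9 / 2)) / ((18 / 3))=-0.03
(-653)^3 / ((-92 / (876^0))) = 278445077 / 92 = 3026576.92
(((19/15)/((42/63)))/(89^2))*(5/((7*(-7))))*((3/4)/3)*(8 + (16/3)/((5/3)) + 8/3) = -0.00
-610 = -610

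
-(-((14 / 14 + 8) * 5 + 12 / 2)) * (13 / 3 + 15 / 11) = 3196 / 11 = 290.55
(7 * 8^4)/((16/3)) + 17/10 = 53777/10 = 5377.70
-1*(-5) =5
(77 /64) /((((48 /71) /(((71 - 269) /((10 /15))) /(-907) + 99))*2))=82087005 /928768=88.38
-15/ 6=-5/ 2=-2.50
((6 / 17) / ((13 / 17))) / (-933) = -2 / 4043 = -0.00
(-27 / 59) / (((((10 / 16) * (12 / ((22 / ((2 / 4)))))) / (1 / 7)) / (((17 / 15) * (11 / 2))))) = -24684 / 10325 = -2.39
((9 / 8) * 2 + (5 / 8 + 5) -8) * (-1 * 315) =39.38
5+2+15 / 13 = 106 / 13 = 8.15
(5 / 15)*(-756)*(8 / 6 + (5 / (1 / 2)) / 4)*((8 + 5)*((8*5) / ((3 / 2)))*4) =-1339520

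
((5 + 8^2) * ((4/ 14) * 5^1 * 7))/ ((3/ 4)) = 920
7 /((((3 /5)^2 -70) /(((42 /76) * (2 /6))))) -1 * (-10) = 660355 /66158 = 9.98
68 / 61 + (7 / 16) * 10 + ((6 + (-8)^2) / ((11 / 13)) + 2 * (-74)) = -59.78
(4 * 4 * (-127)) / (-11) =2032 / 11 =184.73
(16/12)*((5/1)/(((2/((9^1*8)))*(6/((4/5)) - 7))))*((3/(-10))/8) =-18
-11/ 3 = -3.67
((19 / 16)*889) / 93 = 16891 / 1488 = 11.35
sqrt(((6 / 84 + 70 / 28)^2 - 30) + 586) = 4*sqrt(1723) / 7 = 23.72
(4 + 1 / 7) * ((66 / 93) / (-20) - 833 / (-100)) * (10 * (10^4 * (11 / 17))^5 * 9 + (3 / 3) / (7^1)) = 7565797671201000000001058754708189 / 215676278300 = 35079414995640714373366.76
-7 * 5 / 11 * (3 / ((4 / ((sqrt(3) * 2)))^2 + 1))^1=-45 / 11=-4.09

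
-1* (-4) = 4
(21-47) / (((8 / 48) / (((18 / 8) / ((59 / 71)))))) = -24921 / 59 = -422.39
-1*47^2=-2209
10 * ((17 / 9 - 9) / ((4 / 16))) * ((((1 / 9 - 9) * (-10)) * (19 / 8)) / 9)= -4864000 / 729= -6672.15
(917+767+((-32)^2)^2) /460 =52513 /23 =2283.17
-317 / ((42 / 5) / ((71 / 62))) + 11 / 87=-3253967 / 75516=-43.09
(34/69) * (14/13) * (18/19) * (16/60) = 3808/28405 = 0.13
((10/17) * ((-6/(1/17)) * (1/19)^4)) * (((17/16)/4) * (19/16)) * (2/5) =-51/877952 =-0.00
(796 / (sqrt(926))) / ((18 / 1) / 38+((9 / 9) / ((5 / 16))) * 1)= 37810 * sqrt(926) / 161587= 7.12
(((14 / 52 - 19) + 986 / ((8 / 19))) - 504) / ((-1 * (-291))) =6.25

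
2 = 2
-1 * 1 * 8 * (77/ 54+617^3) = -50735184716/ 27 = -1879080915.41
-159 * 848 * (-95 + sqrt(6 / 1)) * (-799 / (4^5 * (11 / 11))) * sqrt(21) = 6733173 * sqrt(21) * (-95 + sqrt(6)) / 64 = -44619866.25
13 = 13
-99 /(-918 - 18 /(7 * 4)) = 154 /1429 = 0.11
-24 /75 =-8 /25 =-0.32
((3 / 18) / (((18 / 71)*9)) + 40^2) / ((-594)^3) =-1555271 / 203716215648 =-0.00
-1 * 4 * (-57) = 228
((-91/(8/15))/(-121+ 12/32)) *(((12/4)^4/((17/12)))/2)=40.44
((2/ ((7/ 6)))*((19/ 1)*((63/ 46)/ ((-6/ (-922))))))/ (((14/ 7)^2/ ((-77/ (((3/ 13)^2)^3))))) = -3255407542387/ 3726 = -873700360.28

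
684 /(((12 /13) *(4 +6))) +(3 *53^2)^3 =5984377505571 /10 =598437750557.10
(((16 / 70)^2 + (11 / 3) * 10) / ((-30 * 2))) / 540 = -67471 / 59535000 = -0.00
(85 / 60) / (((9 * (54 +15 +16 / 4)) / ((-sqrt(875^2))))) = -1.89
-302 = -302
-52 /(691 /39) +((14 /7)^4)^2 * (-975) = -172475628 /691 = -249602.93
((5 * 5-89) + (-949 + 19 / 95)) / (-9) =1688 / 15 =112.53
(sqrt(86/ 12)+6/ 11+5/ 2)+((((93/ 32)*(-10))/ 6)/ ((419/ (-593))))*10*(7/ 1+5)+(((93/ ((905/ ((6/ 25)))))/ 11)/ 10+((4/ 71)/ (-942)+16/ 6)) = sqrt(258)/ 6+57771478012598489/ 69743629972500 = 831.02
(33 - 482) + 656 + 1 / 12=2485 / 12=207.08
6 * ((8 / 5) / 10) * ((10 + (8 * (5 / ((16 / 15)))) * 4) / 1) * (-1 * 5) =-768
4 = 4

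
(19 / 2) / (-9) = -19 / 18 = -1.06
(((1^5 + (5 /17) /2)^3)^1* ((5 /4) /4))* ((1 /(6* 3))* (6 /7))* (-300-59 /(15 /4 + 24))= -8634210 /1272467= -6.79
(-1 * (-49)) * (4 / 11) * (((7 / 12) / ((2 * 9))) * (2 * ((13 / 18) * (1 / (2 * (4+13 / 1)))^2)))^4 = 3360173089 / 70137304720296707686662144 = 0.00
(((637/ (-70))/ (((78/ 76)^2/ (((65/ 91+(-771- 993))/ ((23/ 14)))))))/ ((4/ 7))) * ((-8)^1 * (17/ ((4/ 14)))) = -103927615652/ 13455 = -7724088.86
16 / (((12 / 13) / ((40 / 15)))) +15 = 551 / 9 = 61.22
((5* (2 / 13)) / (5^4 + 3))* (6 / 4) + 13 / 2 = 53081 / 8164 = 6.50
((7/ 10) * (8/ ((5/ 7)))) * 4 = 784/ 25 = 31.36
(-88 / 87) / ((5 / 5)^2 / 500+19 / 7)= -308000 / 827109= -0.37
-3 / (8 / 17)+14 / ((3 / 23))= 2423 / 24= 100.96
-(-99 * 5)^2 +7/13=-3185318/13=-245024.46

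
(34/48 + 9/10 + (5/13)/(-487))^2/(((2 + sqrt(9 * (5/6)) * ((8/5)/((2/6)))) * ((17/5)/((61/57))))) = -90983462131429/9440681334334848 + 90983462131429 * sqrt(30)/7867234445279040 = 0.05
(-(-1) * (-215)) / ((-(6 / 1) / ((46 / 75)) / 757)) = 748673 / 45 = 16637.18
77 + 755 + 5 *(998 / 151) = 130622 / 151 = 865.05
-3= -3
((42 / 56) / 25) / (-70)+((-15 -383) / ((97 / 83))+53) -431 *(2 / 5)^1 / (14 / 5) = -237058291 / 679000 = -349.13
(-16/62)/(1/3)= -24/31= -0.77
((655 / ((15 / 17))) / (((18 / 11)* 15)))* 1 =24497 / 810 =30.24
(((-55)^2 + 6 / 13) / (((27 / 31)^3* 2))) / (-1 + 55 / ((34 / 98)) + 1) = 19919066957 / 1379187810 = 14.44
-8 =-8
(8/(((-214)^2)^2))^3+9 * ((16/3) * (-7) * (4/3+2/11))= -100898183185444885529802284789/198192859828552453719254488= -509.09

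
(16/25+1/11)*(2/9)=134/825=0.16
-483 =-483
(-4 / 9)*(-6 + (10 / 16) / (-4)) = 197 / 72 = 2.74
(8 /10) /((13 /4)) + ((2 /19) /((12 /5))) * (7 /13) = 0.27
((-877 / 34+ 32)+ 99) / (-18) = -3577 / 612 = -5.84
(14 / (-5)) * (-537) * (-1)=-7518 / 5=-1503.60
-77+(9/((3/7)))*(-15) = -392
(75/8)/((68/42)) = 1575/272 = 5.79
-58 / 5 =-11.60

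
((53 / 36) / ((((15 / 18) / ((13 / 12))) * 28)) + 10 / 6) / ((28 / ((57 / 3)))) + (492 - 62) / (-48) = -2196109 / 282240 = -7.78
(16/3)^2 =256/9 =28.44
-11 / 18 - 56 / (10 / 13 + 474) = -0.73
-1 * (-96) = 96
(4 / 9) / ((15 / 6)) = 0.18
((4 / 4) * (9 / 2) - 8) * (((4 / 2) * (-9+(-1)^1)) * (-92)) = -6440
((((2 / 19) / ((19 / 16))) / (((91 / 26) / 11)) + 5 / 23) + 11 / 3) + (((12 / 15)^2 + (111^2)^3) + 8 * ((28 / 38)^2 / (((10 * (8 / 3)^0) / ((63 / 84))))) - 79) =8153277313639199278 / 4359075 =1870414552087.13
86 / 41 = 2.10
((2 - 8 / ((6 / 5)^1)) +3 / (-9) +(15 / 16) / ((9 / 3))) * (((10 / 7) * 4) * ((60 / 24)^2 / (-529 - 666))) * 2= 1875 / 6692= 0.28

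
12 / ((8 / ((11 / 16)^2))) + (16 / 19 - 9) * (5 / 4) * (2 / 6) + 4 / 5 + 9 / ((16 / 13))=791231 / 145920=5.42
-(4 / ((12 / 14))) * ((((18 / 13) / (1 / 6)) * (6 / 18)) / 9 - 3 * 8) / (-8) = -539 / 39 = -13.82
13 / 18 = 0.72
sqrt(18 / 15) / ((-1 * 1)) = -sqrt(30) / 5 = -1.10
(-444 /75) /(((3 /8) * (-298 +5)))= 1184 /21975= 0.05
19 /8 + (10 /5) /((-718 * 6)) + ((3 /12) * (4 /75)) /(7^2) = 2.37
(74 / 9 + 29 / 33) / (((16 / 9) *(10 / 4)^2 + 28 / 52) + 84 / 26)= 11713 / 19151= 0.61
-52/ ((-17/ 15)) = 780/ 17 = 45.88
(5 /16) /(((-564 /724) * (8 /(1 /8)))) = -905 /144384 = -0.01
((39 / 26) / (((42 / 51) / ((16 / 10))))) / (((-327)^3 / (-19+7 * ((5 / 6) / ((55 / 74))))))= 12512 / 13461826455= 0.00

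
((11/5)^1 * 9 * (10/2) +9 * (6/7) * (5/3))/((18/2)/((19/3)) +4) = 14877/721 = 20.63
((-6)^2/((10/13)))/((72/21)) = 273/20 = 13.65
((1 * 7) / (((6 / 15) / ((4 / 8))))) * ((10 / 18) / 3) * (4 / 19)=175 / 513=0.34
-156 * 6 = -936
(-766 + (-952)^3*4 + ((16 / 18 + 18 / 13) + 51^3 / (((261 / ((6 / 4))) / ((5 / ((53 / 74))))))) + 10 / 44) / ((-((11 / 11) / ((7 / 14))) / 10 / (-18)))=-68268864160119125 / 219791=-310608096601.40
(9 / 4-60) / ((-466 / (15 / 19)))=3465 / 35416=0.10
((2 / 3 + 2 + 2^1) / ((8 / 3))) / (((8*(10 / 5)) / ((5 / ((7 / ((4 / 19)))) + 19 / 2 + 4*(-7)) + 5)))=-3551 / 2432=-1.46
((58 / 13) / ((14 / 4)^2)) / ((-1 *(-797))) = 232 / 507689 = 0.00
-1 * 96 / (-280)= 12 / 35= 0.34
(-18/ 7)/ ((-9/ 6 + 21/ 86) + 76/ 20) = -3870/ 3829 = -1.01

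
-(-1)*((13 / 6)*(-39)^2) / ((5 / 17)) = 112047 / 10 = 11204.70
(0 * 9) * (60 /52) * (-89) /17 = 0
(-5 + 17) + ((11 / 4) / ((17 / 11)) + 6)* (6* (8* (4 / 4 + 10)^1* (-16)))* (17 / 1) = -1117236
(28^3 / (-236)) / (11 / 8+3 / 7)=-307328 / 5959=-51.57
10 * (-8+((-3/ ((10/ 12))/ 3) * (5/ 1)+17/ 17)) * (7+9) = -2080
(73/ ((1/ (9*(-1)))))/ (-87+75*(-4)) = 73/ 43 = 1.70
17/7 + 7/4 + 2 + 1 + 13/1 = 565/28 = 20.18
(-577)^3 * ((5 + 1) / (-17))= 1152600198 / 17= 67800011.65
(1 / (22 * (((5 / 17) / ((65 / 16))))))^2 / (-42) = -48841 / 5203968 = -0.01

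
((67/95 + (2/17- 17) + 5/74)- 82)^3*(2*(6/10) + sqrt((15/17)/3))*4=-6581470.32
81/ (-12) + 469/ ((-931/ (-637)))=23875/ 76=314.14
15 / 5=3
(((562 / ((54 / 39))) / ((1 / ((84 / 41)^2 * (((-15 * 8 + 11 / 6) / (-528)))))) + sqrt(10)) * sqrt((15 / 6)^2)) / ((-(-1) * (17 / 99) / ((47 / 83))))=23265 * sqrt(10) / 2822 + 29823585155 / 9487564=3169.51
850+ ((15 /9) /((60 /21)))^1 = 10207 /12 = 850.58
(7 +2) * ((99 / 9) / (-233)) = -0.42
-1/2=-0.50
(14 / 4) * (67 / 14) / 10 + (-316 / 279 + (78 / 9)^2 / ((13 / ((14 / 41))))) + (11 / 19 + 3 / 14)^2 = 2827878163 / 899308760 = 3.14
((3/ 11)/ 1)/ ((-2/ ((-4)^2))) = -24/ 11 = -2.18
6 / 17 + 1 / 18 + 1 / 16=1153 / 2448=0.47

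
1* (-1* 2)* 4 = -8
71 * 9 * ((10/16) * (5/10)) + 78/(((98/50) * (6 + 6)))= 159155/784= 203.00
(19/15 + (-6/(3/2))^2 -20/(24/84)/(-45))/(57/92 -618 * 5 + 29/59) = -4597516/754492005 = -0.01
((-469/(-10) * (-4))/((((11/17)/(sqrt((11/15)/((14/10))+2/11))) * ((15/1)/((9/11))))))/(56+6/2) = -2278 * sqrt(37653)/1963225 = -0.23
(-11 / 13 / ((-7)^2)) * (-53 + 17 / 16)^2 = -7596171 / 163072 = -46.58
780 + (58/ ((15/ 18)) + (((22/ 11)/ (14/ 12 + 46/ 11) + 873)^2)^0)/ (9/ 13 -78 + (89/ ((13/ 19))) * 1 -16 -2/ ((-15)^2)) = 84075225/ 107524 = 781.92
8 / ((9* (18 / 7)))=28 / 81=0.35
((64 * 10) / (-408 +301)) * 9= -5760 / 107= -53.83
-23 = -23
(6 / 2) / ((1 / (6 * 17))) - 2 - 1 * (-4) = 308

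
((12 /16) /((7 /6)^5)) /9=648 /16807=0.04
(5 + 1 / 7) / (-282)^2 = 1 / 15463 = 0.00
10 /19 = 0.53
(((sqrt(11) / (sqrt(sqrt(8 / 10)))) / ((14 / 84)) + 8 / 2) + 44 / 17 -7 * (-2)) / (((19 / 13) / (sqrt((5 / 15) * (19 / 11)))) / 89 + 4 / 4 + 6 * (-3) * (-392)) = -38181 * sqrt(114) * 5^(1 / 4) / 66666392171974 -28925 * sqrt(627) / 80952047637397 + 236171149825 / 80952047637397 + 28340537979 * sqrt(22) * 5^(1 / 4) / 66666392171974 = 0.01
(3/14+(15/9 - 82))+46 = -1433/42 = -34.12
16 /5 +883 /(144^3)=47780159 /14929920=3.20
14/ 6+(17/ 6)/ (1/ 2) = 8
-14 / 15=-0.93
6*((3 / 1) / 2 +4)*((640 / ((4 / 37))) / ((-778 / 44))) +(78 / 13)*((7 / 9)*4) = -12871976 / 1167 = -11029.97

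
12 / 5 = 2.40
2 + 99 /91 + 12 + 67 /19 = 32184 /1729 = 18.61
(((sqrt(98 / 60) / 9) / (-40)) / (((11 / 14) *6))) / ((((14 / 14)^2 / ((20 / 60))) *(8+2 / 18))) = -49 *sqrt(30) / 8672400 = -0.00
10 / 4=5 / 2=2.50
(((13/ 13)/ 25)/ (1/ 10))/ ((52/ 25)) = 5/ 26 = 0.19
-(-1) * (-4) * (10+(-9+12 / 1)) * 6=-312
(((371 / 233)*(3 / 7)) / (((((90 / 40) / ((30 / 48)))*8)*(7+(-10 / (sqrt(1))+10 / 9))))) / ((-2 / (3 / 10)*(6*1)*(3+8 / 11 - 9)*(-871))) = 1749 / 25613030144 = 0.00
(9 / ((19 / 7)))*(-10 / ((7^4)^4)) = -90 / 90203668688917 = -0.00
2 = 2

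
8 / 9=0.89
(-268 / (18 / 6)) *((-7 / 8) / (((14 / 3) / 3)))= 201 / 4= 50.25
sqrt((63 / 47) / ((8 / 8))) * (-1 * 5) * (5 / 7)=-75 * sqrt(329) / 329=-4.13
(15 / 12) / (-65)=-1 / 52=-0.02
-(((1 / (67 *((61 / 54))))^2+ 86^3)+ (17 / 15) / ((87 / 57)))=-4621621695002087 / 7266052515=-636056.74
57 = 57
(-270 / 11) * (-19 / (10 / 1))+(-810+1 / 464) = -3896197 / 5104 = -763.36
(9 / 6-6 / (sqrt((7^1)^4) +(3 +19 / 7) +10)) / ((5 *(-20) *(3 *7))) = -17 / 25368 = -0.00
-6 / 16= -3 / 8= -0.38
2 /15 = 0.13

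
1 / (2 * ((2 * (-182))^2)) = 1 / 264992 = 0.00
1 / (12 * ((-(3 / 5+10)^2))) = -25 / 33708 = -0.00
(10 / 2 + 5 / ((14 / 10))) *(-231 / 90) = -22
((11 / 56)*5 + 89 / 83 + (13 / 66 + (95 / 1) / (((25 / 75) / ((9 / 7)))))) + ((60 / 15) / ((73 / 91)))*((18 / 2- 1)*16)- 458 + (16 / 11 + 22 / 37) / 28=227445200009 / 414290184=549.00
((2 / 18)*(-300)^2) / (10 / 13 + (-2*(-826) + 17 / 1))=130000 / 21707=5.99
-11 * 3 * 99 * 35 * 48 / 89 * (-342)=1877087520 / 89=21090871.01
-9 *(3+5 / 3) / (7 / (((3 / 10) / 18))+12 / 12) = -42 / 421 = -0.10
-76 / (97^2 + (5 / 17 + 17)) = -0.01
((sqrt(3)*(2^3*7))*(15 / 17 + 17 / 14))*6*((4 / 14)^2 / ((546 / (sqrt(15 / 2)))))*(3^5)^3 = 171842510232*sqrt(10) / 75803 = 7168762.86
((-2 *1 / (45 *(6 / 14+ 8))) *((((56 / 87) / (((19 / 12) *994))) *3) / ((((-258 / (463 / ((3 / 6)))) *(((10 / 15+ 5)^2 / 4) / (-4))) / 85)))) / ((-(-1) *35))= -0.00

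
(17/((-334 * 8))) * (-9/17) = 9/2672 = 0.00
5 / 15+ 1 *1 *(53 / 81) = 80 / 81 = 0.99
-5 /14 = -0.36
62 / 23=2.70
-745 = -745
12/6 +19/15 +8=169/15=11.27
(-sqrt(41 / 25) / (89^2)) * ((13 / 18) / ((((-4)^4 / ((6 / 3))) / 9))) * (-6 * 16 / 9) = 13 * sqrt(41) / 950520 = 0.00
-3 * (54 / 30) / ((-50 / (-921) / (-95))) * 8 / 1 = 1889892 / 25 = 75595.68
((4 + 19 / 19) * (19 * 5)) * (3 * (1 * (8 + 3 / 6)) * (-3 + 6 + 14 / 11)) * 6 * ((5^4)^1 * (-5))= -10674140625 / 11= -970376420.45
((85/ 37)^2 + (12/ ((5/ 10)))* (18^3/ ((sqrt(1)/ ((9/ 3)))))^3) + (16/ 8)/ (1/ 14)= 175966906796982773/ 1369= 128536820158497.28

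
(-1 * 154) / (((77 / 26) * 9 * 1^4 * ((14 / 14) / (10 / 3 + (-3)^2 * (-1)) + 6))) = -884 / 891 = -0.99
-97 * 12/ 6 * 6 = -1164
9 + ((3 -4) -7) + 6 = 7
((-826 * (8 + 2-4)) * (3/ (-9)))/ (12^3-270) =826/ 729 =1.13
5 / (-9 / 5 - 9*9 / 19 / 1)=-475 / 576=-0.82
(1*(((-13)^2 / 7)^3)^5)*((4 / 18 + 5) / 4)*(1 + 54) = 6772688738835107722583725453873431665 / 170912214357948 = 39626709912322627585221.41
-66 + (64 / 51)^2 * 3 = -53126 / 867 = -61.28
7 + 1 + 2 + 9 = 19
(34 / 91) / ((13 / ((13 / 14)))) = 17 / 637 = 0.03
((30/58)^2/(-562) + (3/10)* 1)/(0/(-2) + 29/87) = 1061757/1181605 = 0.90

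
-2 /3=-0.67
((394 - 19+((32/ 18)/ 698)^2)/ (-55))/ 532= -3699705439/ 288675678060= -0.01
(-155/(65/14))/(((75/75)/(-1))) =434/13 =33.38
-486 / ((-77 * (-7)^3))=-486 / 26411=-0.02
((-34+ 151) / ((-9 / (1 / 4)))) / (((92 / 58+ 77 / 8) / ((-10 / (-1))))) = -7540 / 2601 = -2.90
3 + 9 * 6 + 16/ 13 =757/ 13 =58.23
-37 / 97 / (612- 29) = -37 / 56551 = -0.00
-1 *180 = -180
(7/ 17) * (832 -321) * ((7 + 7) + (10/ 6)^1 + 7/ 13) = 2260664/ 663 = 3409.75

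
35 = 35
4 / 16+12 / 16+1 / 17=18 / 17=1.06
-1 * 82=-82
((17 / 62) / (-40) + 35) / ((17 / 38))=1648877 / 21080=78.22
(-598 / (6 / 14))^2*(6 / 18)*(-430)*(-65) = 489756558200 / 27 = 18139131785.19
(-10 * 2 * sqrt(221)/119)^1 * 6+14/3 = 14/3-120 * sqrt(221)/119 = -10.32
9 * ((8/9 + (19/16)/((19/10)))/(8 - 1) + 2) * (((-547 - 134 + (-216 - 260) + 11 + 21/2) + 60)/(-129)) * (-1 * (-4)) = 665.19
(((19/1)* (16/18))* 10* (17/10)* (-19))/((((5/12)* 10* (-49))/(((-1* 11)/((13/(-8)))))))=8640896/47775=180.87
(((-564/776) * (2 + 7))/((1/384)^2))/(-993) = 971.34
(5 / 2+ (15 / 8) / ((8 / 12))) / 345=17 / 1104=0.02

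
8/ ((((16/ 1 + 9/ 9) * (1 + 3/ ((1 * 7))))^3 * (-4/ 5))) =-343/ 491300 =-0.00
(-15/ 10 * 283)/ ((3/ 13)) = -3679/ 2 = -1839.50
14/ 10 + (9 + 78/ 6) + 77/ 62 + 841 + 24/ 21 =1880923/ 2170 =866.78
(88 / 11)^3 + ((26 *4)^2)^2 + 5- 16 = 116986357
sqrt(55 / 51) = sqrt(2805) / 51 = 1.04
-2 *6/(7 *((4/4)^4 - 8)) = 12/49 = 0.24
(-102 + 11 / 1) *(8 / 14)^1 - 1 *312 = -364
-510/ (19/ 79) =-40290/ 19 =-2120.53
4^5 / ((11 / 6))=6144 / 11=558.55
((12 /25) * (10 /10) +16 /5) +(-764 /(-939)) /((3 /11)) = 469264 /70425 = 6.66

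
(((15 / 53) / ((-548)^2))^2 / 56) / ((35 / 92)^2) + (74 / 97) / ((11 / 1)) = 3214917385610419891 / 46355633114066184832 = 0.07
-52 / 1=-52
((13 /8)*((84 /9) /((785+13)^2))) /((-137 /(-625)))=8125 /74778984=0.00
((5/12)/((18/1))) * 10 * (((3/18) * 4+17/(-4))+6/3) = -475/1296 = -0.37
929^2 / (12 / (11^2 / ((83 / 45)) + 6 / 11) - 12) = -73024.03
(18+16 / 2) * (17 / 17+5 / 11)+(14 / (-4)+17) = 1129 / 22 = 51.32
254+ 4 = 258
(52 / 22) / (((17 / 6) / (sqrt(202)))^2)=189072 / 3179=59.48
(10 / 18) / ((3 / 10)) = 50 / 27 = 1.85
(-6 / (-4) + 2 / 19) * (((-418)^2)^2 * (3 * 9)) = 1323168427944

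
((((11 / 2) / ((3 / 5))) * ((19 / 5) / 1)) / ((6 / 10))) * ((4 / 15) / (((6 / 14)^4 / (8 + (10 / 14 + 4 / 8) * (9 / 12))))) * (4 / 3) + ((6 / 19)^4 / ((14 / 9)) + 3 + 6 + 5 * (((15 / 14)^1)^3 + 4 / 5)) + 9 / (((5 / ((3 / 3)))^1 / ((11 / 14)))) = 64201463045680739 / 11731095031320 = 5472.76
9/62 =0.15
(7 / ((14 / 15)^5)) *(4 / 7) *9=6834375 / 134456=50.83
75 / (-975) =-1 / 13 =-0.08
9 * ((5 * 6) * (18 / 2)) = 2430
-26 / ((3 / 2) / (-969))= 16796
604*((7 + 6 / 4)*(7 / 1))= 35938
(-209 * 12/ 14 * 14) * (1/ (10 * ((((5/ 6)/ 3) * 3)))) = -7524/ 25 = -300.96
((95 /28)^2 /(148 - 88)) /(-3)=-1805 /28224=-0.06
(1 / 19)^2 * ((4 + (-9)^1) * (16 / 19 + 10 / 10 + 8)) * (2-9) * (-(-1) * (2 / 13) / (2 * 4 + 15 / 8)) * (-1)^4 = 104720 / 7044193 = 0.01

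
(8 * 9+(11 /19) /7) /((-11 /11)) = -72.08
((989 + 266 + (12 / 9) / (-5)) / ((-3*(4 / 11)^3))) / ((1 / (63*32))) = -17535525.70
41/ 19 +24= 497/ 19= 26.16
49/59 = 0.83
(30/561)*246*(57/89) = 140220/16643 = 8.43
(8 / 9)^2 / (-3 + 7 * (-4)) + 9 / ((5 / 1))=22279 / 12555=1.77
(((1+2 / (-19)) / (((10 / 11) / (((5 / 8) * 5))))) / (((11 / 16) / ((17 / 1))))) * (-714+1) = -1030285 / 19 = -54225.53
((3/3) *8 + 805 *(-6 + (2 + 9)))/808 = 4033/808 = 4.99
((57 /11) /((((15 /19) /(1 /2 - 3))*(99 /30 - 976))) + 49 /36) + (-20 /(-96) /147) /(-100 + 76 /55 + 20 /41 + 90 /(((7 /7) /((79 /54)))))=118015610802007 /85641248784168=1.38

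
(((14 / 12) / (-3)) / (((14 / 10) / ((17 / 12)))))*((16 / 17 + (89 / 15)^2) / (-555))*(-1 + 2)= 138257 / 5394600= 0.03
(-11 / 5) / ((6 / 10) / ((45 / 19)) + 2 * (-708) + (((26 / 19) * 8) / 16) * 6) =3135 / 2011589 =0.00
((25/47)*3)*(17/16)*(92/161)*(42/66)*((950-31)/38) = 14.91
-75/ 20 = -3.75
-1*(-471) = 471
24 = 24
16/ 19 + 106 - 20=86.84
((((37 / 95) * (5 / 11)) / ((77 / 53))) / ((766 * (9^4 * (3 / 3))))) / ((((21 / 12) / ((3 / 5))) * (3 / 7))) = 3922 / 202197521295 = 0.00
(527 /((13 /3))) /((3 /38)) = 20026 /13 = 1540.46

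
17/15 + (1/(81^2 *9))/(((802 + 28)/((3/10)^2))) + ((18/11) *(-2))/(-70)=49482624677/41931351000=1.18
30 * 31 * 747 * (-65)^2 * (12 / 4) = 8805449250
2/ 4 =1/ 2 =0.50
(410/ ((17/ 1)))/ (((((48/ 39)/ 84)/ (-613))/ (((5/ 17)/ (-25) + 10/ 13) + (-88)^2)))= -4516829798901/ 578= -7814584427.16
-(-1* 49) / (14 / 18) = 63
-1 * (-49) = 49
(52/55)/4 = 13/55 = 0.24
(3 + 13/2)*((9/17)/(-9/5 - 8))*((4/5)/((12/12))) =-342/833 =-0.41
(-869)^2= 755161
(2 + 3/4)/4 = 11/16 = 0.69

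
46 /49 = 0.94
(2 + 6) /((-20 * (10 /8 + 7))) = -8 /165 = -0.05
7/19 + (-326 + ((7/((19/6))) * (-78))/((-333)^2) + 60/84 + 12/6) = -529164856/1638693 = -322.92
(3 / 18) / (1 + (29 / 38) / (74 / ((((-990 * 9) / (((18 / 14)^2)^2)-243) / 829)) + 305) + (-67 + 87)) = 1550168941 / 195345976557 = 0.01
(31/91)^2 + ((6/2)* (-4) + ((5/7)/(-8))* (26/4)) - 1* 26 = -5096367/132496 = -38.46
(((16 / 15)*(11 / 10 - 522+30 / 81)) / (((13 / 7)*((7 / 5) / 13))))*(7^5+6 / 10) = -94487621072 / 2025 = -46660553.62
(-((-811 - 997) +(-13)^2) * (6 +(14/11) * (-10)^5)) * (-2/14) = 208590166/7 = 29798595.14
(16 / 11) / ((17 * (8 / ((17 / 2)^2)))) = 17 / 22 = 0.77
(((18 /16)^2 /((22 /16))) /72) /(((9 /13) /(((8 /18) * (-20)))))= -65 /396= -0.16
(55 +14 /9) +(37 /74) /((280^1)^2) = 56.56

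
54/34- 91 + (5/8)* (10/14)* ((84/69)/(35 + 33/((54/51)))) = -13877845/155227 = -89.40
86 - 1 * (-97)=183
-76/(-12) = 19/3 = 6.33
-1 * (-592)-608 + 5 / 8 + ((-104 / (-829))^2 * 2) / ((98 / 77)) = -590762693 / 38485496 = -15.35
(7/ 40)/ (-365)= -7/ 14600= -0.00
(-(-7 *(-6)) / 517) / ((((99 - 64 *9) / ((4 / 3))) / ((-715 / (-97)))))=3640 / 2174643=0.00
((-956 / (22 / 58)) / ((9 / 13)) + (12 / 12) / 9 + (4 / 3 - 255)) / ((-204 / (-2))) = -192757 / 5049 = -38.18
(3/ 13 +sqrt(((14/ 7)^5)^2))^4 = 30821664721/ 28561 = 1079152.16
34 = 34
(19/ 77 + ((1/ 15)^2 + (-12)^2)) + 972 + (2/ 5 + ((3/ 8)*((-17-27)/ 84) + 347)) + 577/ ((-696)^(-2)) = 38740016070031/ 138600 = 279509495.45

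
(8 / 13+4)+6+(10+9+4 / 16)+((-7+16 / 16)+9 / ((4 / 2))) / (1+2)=29.37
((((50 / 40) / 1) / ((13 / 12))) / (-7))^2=225 / 8281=0.03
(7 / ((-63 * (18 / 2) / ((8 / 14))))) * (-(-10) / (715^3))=-8 / 41450634225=-0.00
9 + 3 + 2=14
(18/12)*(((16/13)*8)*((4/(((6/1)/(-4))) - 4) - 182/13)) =-3968/13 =-305.23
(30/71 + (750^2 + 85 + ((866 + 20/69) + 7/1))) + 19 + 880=2764788433/4899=564357.71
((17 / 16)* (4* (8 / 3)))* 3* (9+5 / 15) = 317.33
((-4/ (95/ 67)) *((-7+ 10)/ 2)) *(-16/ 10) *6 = 40.62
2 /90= 0.02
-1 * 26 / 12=-13 / 6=-2.17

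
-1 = -1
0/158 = 0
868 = 868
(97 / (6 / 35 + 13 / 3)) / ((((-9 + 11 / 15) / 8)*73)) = -305550 / 1070399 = -0.29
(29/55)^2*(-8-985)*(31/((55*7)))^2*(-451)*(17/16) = 559372884321/652190000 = 857.68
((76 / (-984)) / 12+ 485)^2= 235218.76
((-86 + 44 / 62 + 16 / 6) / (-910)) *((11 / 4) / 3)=21131 / 253890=0.08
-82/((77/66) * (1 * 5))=-492/35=-14.06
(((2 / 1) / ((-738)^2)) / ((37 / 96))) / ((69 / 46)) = 32 / 5037957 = 0.00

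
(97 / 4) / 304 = 97 / 1216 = 0.08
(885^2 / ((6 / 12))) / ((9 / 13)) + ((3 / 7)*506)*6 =15847658 / 7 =2263951.14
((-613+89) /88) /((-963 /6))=131 /3531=0.04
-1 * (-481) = 481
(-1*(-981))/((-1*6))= -327/2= -163.50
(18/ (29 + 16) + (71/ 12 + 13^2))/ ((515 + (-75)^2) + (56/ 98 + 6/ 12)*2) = 73633/ 2579700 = 0.03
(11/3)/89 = 11/267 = 0.04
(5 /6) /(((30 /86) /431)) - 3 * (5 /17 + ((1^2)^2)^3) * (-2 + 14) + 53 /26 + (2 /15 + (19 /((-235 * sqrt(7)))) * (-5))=19 * sqrt(7) /329 + 9797761 /9945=985.35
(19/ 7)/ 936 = 19/ 6552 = 0.00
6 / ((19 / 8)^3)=3072 / 6859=0.45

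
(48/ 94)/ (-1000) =-3/ 5875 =-0.00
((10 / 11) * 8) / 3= 80 / 33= 2.42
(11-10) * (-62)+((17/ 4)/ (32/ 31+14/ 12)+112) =42481/ 818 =51.93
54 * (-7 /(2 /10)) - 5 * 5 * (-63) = -315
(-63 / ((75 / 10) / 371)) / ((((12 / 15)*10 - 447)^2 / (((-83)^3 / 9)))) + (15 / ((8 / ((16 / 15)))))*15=3056586128 / 2890815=1057.34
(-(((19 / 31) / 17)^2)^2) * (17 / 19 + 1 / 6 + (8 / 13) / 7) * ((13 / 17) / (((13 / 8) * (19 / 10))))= -172168120 / 357976097523681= -0.00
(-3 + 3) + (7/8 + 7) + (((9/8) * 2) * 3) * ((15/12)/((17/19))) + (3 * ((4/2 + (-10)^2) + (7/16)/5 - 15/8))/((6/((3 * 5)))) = 418281/544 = 768.90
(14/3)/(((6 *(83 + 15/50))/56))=80/153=0.52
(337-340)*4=-12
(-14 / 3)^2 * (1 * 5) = 980 / 9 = 108.89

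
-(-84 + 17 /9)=739 /9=82.11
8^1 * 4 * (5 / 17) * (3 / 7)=480 / 119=4.03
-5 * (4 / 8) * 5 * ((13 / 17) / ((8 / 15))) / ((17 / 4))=-4.22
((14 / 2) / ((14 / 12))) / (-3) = -2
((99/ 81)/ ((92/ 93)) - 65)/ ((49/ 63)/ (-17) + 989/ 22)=-9873039/ 6953498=-1.42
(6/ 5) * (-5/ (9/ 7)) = -14/ 3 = -4.67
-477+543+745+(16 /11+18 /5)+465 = 70458 /55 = 1281.05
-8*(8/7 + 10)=-624/7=-89.14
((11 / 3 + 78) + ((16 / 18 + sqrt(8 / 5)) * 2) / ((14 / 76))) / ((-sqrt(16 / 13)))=-94.69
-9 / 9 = -1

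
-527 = -527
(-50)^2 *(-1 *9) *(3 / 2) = -33750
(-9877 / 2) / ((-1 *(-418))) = -9877 / 836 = -11.81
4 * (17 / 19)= 68 / 19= 3.58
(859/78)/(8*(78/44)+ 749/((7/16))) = 0.01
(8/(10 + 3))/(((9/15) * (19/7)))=280/741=0.38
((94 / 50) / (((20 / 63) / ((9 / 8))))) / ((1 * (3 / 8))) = 17.77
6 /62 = 3 /31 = 0.10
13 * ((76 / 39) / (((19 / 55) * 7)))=220 / 21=10.48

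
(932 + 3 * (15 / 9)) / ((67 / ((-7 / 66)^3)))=-321391 / 19262232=-0.02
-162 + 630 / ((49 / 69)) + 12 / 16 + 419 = 32057 / 28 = 1144.89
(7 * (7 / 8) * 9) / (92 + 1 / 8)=441 / 737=0.60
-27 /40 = -0.68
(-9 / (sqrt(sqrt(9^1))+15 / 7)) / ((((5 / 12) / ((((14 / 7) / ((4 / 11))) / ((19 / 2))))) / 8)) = -33264 / 247+77616* sqrt(3) / 1235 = -25.82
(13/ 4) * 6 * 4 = 78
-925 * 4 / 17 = -3700 / 17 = -217.65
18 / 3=6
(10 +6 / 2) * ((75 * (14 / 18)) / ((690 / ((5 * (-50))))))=-56875 / 207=-274.76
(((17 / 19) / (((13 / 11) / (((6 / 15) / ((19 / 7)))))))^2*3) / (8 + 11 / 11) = 6853924 / 1651818675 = 0.00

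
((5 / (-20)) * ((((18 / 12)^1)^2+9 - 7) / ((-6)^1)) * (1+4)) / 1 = 85 / 96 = 0.89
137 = 137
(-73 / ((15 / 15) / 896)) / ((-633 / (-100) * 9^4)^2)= -654080000 / 17248347590769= -0.00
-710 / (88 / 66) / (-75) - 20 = -12.90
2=2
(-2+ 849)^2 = 717409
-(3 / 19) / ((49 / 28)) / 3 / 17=-0.00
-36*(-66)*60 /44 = 3240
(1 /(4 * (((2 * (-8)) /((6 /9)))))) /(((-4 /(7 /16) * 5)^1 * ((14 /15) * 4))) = 1 /16384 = 0.00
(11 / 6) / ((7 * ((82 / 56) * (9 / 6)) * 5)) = 44 / 1845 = 0.02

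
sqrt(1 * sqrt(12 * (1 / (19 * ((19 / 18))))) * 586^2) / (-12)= -293 * sqrt(19) * 6^(3 / 4) / 114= -42.95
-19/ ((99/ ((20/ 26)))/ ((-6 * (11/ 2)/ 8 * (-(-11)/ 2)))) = 1045/ 312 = 3.35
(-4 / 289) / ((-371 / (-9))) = -36 / 107219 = -0.00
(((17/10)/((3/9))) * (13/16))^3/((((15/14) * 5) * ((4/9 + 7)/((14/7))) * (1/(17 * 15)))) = 312126078537/343040000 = 909.88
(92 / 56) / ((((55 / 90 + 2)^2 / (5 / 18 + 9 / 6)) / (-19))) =-125856 / 15463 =-8.14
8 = 8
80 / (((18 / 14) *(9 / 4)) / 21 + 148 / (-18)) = -9.90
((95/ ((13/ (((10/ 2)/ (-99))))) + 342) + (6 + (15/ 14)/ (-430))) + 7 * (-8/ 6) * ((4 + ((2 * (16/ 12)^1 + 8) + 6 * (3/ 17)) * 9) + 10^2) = -42357901745/ 26342316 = -1607.98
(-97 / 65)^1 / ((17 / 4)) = -0.35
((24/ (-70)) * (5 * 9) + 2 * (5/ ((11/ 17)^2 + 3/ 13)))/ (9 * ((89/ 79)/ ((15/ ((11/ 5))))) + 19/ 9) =-942075/ 109240264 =-0.01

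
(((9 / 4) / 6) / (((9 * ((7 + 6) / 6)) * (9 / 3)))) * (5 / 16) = 5 / 2496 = 0.00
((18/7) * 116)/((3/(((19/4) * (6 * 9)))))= 25503.43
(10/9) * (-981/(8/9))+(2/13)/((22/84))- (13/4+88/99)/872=-5502089299/4489056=-1225.67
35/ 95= 7/ 19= 0.37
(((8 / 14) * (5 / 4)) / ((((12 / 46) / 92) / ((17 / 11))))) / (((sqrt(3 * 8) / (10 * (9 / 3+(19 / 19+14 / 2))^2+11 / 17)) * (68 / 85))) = 24743975 * sqrt(6) / 504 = 120258.16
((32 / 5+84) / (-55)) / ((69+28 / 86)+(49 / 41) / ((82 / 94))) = -16335958 / 702637375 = -0.02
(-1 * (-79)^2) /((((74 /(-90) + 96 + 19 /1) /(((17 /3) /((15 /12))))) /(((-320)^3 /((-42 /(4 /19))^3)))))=-55625383936000 /54395320077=-1022.61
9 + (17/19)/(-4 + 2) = 325/38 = 8.55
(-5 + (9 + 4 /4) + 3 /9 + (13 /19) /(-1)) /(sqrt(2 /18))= 265 /19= 13.95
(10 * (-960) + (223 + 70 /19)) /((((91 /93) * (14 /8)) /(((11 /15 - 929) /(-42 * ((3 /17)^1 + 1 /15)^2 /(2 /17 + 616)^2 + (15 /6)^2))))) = 505998171764867699520 /622384830053077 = 812998.88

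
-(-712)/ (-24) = -89/ 3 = -29.67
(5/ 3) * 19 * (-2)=-190/ 3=-63.33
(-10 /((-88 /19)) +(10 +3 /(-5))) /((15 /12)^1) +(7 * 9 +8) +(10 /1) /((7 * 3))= 466178 /5775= 80.72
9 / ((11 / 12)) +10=218 / 11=19.82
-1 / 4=-0.25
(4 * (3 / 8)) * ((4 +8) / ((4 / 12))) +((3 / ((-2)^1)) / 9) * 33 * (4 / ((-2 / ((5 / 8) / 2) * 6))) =5239 / 96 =54.57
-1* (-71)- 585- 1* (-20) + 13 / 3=-1469 / 3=-489.67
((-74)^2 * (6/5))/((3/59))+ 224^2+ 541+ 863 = 904068/5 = 180813.60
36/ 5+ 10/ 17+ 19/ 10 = 1647/ 170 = 9.69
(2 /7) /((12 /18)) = 3 /7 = 0.43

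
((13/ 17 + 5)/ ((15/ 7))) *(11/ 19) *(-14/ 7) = -15092/ 4845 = -3.11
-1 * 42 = -42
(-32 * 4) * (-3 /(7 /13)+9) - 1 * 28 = -3268 /7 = -466.86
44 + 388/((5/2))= 996/5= 199.20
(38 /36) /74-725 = -965681 /1332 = -724.99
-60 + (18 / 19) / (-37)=-42198 / 703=-60.03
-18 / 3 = -6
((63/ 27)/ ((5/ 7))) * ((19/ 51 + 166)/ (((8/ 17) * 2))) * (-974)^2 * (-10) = -98606569285/ 18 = -5478142738.06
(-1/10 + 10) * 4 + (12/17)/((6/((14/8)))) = 6767/170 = 39.81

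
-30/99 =-10/33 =-0.30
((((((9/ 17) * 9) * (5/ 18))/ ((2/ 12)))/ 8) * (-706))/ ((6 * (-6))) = 5295/ 272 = 19.47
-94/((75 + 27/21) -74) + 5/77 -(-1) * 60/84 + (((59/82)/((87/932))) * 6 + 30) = 26295111/732424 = 35.90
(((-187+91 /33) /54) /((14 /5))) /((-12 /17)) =32300 /18711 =1.73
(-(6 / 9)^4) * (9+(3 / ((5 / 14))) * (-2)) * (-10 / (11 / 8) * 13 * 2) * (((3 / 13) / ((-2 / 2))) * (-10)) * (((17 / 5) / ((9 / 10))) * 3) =-2263040 / 297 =-7619.66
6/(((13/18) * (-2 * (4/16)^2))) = -864/13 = -66.46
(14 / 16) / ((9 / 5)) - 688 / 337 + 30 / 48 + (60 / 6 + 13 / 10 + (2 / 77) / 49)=1186703117 / 114435090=10.37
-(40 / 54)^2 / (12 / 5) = -500 / 2187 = -0.23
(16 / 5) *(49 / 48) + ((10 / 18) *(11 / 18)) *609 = 56707 / 270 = 210.03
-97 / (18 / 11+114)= -1067 / 1272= -0.84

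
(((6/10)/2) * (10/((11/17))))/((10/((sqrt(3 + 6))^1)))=153/110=1.39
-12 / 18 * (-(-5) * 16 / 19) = -2.81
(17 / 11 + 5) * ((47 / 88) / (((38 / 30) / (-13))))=-82485 / 2299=-35.88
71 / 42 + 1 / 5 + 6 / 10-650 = -135977 / 210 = -647.51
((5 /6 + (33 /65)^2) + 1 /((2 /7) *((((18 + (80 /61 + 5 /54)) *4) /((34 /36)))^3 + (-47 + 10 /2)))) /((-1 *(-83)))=13205875494915870347 /1004579404147866927900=0.01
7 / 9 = 0.78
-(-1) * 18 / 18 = 1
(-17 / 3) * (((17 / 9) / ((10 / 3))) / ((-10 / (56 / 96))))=2023 / 10800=0.19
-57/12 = -19/4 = -4.75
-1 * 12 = -12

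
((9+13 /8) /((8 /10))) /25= 17 /32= 0.53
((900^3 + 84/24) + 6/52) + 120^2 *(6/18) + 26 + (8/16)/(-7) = 132678878977/182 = 729004829.54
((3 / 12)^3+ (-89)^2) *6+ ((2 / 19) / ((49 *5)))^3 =153405579164998381 / 3227817964000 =47526.09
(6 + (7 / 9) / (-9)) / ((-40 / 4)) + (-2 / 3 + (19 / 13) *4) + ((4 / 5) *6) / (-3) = 6293 / 2106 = 2.99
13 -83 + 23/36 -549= -22261/36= -618.36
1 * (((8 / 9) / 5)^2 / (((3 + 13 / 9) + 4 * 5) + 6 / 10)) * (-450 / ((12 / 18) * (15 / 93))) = -5952 / 1127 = -5.28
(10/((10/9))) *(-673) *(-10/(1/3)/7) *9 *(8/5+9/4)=1798929/2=899464.50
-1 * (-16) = 16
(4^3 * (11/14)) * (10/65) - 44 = -3300/91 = -36.26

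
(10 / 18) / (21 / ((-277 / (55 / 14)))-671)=-2770 / 3347091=-0.00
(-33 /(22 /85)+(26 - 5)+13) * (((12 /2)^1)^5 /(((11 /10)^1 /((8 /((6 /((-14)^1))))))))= 12337920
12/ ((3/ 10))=40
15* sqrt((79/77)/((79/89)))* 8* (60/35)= 1440* sqrt(6853)/539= 221.16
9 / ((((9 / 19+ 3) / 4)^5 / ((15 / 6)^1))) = 198087920 / 4348377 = 45.55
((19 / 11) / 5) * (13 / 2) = 247 / 110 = 2.25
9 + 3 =12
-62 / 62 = -1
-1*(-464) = 464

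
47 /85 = 0.55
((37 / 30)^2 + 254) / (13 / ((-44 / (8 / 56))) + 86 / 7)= 17707613 / 848475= 20.87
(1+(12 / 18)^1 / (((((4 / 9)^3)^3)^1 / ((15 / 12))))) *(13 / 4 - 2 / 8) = 1938675309 / 524288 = 3697.73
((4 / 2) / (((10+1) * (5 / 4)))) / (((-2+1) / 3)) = -0.44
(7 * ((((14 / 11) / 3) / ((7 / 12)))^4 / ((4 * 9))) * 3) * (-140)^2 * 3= 140492800 / 14641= 9595.85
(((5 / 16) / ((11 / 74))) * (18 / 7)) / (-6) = -555 / 616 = -0.90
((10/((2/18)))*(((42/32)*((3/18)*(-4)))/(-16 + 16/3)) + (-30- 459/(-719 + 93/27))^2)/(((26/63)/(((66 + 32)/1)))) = 4542713100261/22006400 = 206426.91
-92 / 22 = -4.18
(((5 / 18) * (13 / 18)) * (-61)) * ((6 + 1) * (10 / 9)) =-138775 / 1458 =-95.18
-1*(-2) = 2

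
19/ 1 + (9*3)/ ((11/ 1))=236/ 11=21.45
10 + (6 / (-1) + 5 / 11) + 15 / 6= 153 / 22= 6.95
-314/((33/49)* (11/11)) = -15386/33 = -466.24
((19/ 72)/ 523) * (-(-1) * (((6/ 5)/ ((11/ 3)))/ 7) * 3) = 57/ 805420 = 0.00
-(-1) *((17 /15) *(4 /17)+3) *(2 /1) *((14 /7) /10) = 98 /75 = 1.31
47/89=0.53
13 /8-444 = -3539 /8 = -442.38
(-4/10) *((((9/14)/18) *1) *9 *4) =-18/35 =-0.51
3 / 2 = 1.50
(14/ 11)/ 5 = 14/ 55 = 0.25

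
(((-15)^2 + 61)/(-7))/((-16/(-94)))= -240.04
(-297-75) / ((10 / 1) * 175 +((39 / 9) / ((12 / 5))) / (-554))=-0.21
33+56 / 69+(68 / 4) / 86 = 201811 / 5934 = 34.01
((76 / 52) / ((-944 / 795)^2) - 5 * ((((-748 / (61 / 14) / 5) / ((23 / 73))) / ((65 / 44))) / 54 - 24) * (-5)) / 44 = -277837818687677 / 19309074250752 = -14.39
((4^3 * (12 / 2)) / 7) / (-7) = -384 / 49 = -7.84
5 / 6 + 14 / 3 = 5.50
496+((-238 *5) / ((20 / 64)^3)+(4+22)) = -961798 / 25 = -38471.92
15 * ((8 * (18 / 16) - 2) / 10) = 21 / 2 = 10.50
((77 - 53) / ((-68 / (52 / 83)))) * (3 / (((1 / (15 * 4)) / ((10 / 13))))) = -43200 / 1411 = -30.62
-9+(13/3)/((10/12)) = -19/5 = -3.80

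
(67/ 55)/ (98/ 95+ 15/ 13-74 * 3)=-16549/ 2986181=-0.01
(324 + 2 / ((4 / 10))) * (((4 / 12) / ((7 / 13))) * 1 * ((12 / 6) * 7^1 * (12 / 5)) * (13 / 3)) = 444808 / 15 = 29653.87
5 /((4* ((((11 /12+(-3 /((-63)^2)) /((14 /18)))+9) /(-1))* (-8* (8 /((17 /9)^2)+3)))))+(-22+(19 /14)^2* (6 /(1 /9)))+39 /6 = 135671840279 /1615868296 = 83.96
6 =6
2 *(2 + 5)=14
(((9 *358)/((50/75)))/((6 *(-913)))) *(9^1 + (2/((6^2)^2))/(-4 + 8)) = -4175891/525888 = -7.94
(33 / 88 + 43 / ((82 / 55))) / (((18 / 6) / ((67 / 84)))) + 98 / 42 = 119275 / 11808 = 10.10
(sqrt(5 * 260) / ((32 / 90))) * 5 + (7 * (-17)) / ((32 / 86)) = -5117 / 16 + 1125 * sqrt(13) / 8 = 187.22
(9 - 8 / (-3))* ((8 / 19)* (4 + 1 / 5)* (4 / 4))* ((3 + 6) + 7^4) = 944720 / 19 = 49722.11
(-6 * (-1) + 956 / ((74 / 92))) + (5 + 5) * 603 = 267308 / 37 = 7224.54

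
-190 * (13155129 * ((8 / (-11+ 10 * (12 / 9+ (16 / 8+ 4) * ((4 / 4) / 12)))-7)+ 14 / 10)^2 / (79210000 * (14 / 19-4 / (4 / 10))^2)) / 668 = -86712019648371 / 7746886914800000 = -0.01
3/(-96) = -1/32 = -0.03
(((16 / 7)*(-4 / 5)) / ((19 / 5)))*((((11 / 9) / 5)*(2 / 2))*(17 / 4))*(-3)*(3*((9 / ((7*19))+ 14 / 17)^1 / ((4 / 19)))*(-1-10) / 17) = -195052 / 15827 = -12.32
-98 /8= -49 /4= -12.25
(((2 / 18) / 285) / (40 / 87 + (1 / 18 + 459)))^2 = 3364 / 4673376032789025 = 0.00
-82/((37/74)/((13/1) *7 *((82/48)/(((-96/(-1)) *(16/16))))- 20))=3014.43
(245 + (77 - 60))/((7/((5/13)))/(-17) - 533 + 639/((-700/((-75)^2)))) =-623560/13491963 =-0.05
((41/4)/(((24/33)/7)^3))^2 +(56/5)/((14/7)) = 83531867.13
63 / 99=7 / 11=0.64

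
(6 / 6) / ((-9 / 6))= -2 / 3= -0.67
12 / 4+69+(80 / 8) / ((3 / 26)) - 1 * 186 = -82 / 3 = -27.33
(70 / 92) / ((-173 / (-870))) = 15225 / 3979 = 3.83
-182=-182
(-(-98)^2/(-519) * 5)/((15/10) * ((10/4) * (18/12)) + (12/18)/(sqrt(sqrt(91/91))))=14.71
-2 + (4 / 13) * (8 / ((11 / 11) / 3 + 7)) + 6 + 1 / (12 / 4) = 2003 / 429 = 4.67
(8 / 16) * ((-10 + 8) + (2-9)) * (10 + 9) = -171 / 2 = -85.50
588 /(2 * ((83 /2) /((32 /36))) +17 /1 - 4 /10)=23520 /4399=5.35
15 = 15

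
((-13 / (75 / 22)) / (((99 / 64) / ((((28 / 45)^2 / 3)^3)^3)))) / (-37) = 186207807316033415355979268096 / 281463469871929441923556995391845703125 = 0.00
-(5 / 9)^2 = -25 / 81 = -0.31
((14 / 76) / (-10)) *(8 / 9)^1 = -14 / 855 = -0.02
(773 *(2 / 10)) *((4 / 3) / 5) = 3092 / 75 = 41.23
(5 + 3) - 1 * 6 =2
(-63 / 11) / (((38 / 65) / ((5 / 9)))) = -2275 / 418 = -5.44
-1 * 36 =-36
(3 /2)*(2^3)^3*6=4608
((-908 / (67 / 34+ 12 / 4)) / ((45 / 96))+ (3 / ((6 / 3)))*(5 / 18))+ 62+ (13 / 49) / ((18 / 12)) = -162528959 / 496860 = -327.11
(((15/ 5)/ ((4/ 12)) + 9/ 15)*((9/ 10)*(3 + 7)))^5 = 15045919506432/ 3125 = 4814694242.06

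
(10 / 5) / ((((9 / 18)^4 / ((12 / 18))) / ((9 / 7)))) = 192 / 7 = 27.43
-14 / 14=-1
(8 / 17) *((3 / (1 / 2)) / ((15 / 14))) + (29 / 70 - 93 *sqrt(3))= 3629 / 1190 - 93 *sqrt(3)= -158.03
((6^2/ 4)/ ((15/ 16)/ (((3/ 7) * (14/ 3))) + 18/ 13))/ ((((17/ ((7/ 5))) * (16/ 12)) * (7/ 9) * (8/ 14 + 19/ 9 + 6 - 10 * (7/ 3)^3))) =-1592136/ 488650805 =-0.00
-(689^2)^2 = -225360027841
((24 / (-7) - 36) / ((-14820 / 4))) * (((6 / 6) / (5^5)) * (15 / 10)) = 138 / 27015625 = 0.00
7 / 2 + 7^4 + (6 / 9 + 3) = 14449 / 6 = 2408.17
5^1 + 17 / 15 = 92 / 15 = 6.13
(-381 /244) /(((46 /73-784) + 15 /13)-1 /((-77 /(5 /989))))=27534564057 /13793348956456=0.00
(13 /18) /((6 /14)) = 91 /54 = 1.69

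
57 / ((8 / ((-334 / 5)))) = -475.95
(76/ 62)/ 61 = 38/ 1891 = 0.02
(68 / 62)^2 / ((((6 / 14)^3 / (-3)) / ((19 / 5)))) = -7533652 / 43245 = -174.21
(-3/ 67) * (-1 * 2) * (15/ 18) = 5/ 67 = 0.07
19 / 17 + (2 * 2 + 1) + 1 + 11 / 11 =138 / 17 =8.12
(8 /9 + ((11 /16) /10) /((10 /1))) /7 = 12899 /100800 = 0.13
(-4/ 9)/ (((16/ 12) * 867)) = -1/ 2601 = -0.00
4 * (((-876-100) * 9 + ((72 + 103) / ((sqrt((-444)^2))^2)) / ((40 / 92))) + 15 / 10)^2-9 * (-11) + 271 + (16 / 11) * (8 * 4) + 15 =131892858081786671987 / 427488627456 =308529513.09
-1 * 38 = -38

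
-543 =-543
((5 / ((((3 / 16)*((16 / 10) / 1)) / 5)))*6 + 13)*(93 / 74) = 47709 / 74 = 644.72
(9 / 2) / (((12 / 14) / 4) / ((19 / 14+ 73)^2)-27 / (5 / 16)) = -16255215 / 312099988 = -0.05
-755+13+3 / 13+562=-2337 / 13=-179.77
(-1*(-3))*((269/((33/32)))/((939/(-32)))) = -275456/10329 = -26.67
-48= -48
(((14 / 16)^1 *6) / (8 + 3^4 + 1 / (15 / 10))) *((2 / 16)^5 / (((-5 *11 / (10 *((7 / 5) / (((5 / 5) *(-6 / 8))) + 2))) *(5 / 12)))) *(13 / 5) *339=-277641 / 3030016000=-0.00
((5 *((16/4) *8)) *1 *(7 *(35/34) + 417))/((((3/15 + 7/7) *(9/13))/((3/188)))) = 9374950/7191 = 1303.71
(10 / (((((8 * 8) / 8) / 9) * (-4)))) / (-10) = 9 / 32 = 0.28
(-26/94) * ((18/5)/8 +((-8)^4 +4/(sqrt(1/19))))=-1065077/940-52 * sqrt(19)/47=-1137.88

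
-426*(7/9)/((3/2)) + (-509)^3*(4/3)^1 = -1582468736/9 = -175829859.56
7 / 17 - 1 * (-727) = 12366 / 17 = 727.41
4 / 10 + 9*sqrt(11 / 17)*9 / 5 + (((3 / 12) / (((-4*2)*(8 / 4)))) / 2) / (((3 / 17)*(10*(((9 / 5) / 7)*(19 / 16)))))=15821 / 41040 + 81*sqrt(187) / 85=13.42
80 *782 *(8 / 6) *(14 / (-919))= -3503360 / 2757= -1270.71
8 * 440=3520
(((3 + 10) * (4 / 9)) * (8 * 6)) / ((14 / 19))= 7904 / 21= 376.38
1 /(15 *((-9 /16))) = -16 /135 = -0.12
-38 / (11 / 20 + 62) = -760 / 1251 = -0.61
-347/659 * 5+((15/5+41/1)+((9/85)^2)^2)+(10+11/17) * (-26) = -8099742501926/34400211875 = -235.46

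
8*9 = 72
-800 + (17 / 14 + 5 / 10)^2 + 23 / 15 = -584713 / 735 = -795.53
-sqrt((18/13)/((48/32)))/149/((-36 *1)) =sqrt(39)/34866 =0.00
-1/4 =-0.25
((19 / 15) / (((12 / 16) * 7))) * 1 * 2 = 152 / 315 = 0.48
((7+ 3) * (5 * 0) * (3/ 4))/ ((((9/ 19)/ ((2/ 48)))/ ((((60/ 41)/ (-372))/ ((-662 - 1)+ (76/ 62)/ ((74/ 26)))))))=0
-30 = -30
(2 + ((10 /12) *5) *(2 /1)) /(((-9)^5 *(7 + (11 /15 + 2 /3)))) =-155 /7440174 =-0.00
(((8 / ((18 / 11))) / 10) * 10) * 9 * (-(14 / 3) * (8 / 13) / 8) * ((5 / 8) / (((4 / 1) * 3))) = -0.82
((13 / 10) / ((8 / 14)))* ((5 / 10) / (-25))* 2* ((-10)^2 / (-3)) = 3.03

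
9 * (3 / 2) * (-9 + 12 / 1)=81 / 2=40.50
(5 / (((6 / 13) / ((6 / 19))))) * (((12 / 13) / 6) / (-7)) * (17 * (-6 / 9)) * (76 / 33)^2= 103360 / 22869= 4.52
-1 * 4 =-4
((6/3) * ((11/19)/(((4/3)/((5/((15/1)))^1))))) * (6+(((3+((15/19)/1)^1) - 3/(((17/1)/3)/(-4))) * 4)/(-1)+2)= -27764/6137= -4.52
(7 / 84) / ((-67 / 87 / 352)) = -2552 / 67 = -38.09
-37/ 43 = -0.86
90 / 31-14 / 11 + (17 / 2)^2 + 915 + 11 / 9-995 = -60119 / 12276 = -4.90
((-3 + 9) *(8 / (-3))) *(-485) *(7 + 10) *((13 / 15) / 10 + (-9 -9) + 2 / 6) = -11595768 / 5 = -2319153.60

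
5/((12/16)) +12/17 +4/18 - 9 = -215/153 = -1.41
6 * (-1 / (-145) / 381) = 2 / 18415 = 0.00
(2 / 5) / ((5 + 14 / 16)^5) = 65536 / 1146725035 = 0.00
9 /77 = 0.12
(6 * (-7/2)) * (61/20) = -1281/20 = -64.05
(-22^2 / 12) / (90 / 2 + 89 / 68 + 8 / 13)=-9724 / 11313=-0.86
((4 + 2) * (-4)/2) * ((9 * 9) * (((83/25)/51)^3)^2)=-1307761493476/17678883544921875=-0.00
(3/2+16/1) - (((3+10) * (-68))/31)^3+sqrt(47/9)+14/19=sqrt(47)/3+26271315115/1132058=23208.97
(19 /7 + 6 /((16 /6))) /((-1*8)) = -139 /224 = -0.62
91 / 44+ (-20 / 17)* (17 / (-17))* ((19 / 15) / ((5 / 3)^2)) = 48707 / 18700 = 2.60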